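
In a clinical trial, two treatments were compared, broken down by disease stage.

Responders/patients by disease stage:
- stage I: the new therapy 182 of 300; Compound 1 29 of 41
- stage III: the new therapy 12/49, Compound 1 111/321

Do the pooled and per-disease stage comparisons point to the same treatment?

Stage I: the new therapy 182/300 = 60.7%, Compound 1 29/41 = 70.7% → Compound 1
Stage III: the new therapy 12/49 = 24.5%, Compound 1 111/321 = 34.6% → Compound 1
Overall: the new therapy 194/349 = 55.6%, Compound 1 140/362 = 38.7% → the new therapy
Compound 1 wins each disease group but the new therapy wins overall — the comparison reverses. Compound 1's patients skew toward stage III, which has a lower base rate.

No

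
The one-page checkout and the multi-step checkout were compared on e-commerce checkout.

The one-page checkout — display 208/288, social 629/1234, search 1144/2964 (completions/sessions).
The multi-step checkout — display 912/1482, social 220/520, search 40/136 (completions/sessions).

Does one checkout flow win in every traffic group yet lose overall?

Yes

Display: the one-page checkout 208/288 = 72.2%, the multi-step checkout 912/1482 = 61.5% → the one-page checkout
Social: the one-page checkout 629/1234 = 51.0%, the multi-step checkout 220/520 = 42.3% → the one-page checkout
Search: the one-page checkout 1144/2964 = 38.6%, the multi-step checkout 40/136 = 29.4% → the one-page checkout
Overall: the one-page checkout 1981/4486 = 44.2%, the multi-step checkout 1172/2138 = 54.8% → the multi-step checkout
The one-page checkout wins each traffic group but the multi-step checkout wins overall — the comparison reverses. The one-page checkout's sessions skew toward search, which has a lower base rate.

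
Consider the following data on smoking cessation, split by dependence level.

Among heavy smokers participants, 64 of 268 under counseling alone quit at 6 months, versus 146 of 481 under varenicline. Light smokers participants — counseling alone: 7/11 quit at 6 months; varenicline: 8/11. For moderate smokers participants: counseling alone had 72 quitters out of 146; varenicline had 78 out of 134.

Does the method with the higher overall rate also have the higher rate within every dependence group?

Heavy smokers: counseling alone 64/268 = 23.9%, varenicline 146/481 = 30.4% → varenicline
Light smokers: counseling alone 7/11 = 63.6%, varenicline 8/11 = 72.7% → varenicline
Moderate smokers: counseling alone 72/146 = 49.3%, varenicline 78/134 = 58.2% → varenicline
Overall: counseling alone 143/425 = 33.6%, varenicline 232/626 = 37.1% → varenicline
Varenicline wins overall and in every dependence group — no reversal.

Yes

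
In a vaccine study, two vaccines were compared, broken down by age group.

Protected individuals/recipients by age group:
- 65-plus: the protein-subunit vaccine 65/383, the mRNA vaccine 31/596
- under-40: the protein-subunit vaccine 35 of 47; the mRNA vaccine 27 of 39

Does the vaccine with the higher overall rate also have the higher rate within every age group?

65-plus: the protein-subunit vaccine 65/383 = 17.0%, the mRNA vaccine 31/596 = 5.2% → the protein-subunit vaccine
Under-40: the protein-subunit vaccine 35/47 = 74.5%, the mRNA vaccine 27/39 = 69.2% → the protein-subunit vaccine
Overall: the protein-subunit vaccine 100/430 = 23.3%, the mRNA vaccine 58/635 = 9.1% → the protein-subunit vaccine
The protein-subunit vaccine wins overall and in every age group — no reversal.

Yes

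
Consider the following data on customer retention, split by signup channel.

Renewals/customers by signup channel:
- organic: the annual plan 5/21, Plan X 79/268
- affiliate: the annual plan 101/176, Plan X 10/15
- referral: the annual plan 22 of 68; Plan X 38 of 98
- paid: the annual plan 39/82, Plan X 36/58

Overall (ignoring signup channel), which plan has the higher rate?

Organic: the annual plan 5/21 = 23.8%, Plan X 79/268 = 29.5% → Plan X
Affiliate: the annual plan 101/176 = 57.4%, Plan X 10/15 = 66.7% → Plan X
Referral: the annual plan 22/68 = 32.4%, Plan X 38/98 = 38.8% → Plan X
Paid: the annual plan 39/82 = 47.6%, Plan X 36/58 = 62.1% → Plan X
Overall: the annual plan 167/347 = 48.1%, Plan X 163/439 = 37.1% → the annual plan
(Plan X wins every signup group but the annual plan wins overall — Plan X's customers skew toward the low-rate organic group.)

the annual plan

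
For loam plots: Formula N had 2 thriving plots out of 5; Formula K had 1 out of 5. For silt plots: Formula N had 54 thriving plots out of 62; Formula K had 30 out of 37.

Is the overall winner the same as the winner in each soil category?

Loam: Formula N 2/5 = 40.0%, Formula K 1/5 = 20.0% → Formula N
Silt: Formula N 54/62 = 87.1%, Formula K 30/37 = 81.1% → Formula N
Overall: Formula N 56/67 = 83.6%, Formula K 31/42 = 73.8% → Formula N
Formula N wins overall and in every soil group — no reversal.

Yes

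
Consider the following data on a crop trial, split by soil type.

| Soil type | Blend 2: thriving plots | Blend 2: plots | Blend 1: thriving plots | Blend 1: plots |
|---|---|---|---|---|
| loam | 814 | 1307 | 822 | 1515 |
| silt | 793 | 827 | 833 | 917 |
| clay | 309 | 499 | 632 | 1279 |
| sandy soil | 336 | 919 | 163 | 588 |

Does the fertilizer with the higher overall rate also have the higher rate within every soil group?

Yes

Loam: Blend 2 814/1307 = 62.3%, Blend 1 822/1515 = 54.3% → Blend 2
Silt: Blend 2 793/827 = 95.9%, Blend 1 833/917 = 90.8% → Blend 2
Clay: Blend 2 309/499 = 61.9%, Blend 1 632/1279 = 49.4% → Blend 2
Sandy soil: Blend 2 336/919 = 36.6%, Blend 1 163/588 = 27.7% → Blend 2
Overall: Blend 2 2252/3552 = 63.4%, Blend 1 2450/4299 = 57.0% → Blend 2
Blend 2 wins overall and in every soil group — no reversal.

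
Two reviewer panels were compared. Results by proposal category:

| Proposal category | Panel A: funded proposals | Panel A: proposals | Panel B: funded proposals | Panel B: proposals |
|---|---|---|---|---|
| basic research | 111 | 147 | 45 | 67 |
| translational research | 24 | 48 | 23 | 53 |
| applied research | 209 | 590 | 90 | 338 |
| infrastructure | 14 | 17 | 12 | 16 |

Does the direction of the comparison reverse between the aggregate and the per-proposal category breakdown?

Basic research: Panel A 111/147 = 75.5%, Panel B 45/67 = 67.2% → Panel A
Translational research: Panel A 24/48 = 50.0%, Panel B 23/53 = 43.4% → Panel A
Applied research: Panel A 209/590 = 35.4%, Panel B 90/338 = 26.6% → Panel A
Infrastructure: Panel A 14/17 = 82.4%, Panel B 12/16 = 75.0% → Panel A
Overall: Panel A 358/802 = 44.6%, Panel B 170/474 = 35.9% → Panel A
Panel A wins overall and in every proposal group — no reversal.

No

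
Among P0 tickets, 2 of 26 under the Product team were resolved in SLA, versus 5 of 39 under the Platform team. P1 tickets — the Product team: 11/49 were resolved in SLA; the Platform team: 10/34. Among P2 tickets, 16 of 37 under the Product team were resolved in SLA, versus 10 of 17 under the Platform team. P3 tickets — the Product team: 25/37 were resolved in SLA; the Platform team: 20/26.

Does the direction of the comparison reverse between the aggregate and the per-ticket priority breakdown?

P0: the Product team 2/26 = 7.7%, the Platform team 5/39 = 12.8% → the Platform team
P1: the Product team 11/49 = 22.4%, the Platform team 10/34 = 29.4% → the Platform team
P2: the Product team 16/37 = 43.2%, the Platform team 10/17 = 58.8% → the Platform team
P3: the Product team 25/37 = 67.6%, the Platform team 20/26 = 76.9% → the Platform team
Overall: the Product team 54/149 = 36.2%, the Platform team 45/116 = 38.8% → the Platform team
The Platform team wins overall and in every ticket group — no reversal.

No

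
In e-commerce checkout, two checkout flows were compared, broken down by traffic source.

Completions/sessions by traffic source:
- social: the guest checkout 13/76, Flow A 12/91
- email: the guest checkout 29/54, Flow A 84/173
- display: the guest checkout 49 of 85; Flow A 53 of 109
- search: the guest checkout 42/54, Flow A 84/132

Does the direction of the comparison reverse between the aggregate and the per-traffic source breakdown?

No

Social: the guest checkout 13/76 = 17.1%, Flow A 12/91 = 13.2% → the guest checkout
Email: the guest checkout 29/54 = 53.7%, Flow A 84/173 = 48.6% → the guest checkout
Display: the guest checkout 49/85 = 57.6%, Flow A 53/109 = 48.6% → the guest checkout
Search: the guest checkout 42/54 = 77.8%, Flow A 84/132 = 63.6% → the guest checkout
Overall: the guest checkout 133/269 = 49.4%, Flow A 233/505 = 46.1% → the guest checkout
The guest checkout wins overall and in every traffic group — no reversal.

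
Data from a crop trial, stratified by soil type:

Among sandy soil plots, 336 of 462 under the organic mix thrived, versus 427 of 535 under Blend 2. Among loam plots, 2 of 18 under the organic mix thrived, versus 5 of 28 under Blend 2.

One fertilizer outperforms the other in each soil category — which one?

Sandy soil: the organic mix 336/462 = 72.7%, Blend 2 427/535 = 79.8% → Blend 2
Loam: the organic mix 2/18 = 11.1%, Blend 2 5/28 = 17.9% → Blend 2
Blend 2 has the higher rate in both groups.

Blend 2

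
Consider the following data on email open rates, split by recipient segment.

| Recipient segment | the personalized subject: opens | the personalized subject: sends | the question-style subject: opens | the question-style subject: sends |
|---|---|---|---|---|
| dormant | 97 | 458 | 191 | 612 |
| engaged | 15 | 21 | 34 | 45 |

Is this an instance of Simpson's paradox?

Dormant: the personalized subject 97/458 = 21.2%, the question-style subject 191/612 = 31.2% → the question-style subject
Engaged: the personalized subject 15/21 = 71.4%, the question-style subject 34/45 = 75.6% → the question-style subject
Overall: the personalized subject 112/479 = 23.4%, the question-style subject 225/657 = 34.2% → the question-style subject
The question-style subject wins overall and in every recipient group — no reversal.

No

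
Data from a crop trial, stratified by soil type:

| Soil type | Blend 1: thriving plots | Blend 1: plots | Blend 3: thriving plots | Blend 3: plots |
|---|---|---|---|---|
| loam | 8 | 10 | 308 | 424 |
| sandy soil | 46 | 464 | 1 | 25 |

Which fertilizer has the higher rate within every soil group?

Blend 1

Loam: Blend 1 8/10 = 80.0%, Blend 3 308/424 = 72.6% → Blend 1
Sandy soil: Blend 1 46/464 = 9.9%, Blend 3 1/25 = 4.0% → Blend 1
Blend 1 has the higher rate in both groups.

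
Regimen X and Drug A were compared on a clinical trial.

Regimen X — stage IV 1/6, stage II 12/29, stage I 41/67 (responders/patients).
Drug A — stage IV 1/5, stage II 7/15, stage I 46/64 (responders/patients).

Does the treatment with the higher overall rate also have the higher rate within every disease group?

Stage IV: Regimen X 1/6 = 16.7%, Drug A 1/5 = 20.0% → Drug A
Stage II: Regimen X 12/29 = 41.4%, Drug A 7/15 = 46.7% → Drug A
Stage I: Regimen X 41/67 = 61.2%, Drug A 46/64 = 71.9% → Drug A
Overall: Regimen X 54/102 = 52.9%, Drug A 54/84 = 64.3% → Drug A
Drug A wins overall and in every disease group — no reversal.

Yes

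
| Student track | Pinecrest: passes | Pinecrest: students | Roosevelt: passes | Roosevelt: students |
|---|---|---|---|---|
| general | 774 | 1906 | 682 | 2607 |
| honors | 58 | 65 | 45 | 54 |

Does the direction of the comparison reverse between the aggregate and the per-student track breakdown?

No

General: Pinecrest 774/1906 = 40.6%, Roosevelt 682/2607 = 26.2% → Pinecrest
Honors: Pinecrest 58/65 = 89.2%, Roosevelt 45/54 = 83.3% → Pinecrest
Overall: Pinecrest 832/1971 = 42.2%, Roosevelt 727/2661 = 27.3% → Pinecrest
Pinecrest wins overall and in every student group — no reversal.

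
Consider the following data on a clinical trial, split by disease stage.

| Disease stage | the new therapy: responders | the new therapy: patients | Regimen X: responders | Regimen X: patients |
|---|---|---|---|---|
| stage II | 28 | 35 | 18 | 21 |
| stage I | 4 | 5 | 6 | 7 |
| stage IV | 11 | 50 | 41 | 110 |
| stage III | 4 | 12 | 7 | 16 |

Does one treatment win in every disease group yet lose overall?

No

Stage II: the new therapy 28/35 = 80.0%, Regimen X 18/21 = 85.7% → Regimen X
Stage I: the new therapy 4/5 = 80.0%, Regimen X 6/7 = 85.7% → Regimen X
Stage IV: the new therapy 11/50 = 22.0%, Regimen X 41/110 = 37.3% → Regimen X
Stage III: the new therapy 4/12 = 33.3%, Regimen X 7/16 = 43.8% → Regimen X
Overall: the new therapy 47/102 = 46.1%, Regimen X 72/154 = 46.8% → Regimen X
Regimen X wins overall and in every disease group — no reversal.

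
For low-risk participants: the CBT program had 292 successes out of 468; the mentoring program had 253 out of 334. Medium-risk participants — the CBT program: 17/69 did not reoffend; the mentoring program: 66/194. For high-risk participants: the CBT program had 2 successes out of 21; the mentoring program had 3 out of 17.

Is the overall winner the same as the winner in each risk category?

Low-risk: the CBT program 292/468 = 62.4%, the mentoring program 253/334 = 75.7% → the mentoring program
Medium-risk: the CBT program 17/69 = 24.6%, the mentoring program 66/194 = 34.0% → the mentoring program
High-risk: the CBT program 2/21 = 9.5%, the mentoring program 3/17 = 17.6% → the mentoring program
Overall: the CBT program 311/558 = 55.7%, the mentoring program 322/545 = 59.1% → the mentoring program
The mentoring program wins overall and in every risk group — no reversal.

Yes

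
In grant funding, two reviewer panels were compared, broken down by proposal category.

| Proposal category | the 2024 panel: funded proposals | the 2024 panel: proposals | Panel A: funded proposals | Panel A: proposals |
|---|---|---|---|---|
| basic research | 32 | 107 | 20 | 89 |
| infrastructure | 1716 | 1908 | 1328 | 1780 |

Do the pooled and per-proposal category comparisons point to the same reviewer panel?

Basic research: the 2024 panel 32/107 = 29.9%, Panel A 20/89 = 22.5% → the 2024 panel
Infrastructure: the 2024 panel 1716/1908 = 89.9%, Panel A 1328/1780 = 74.6% → the 2024 panel
Overall: the 2024 panel 1748/2015 = 86.7%, Panel A 1348/1869 = 72.1% → the 2024 panel
The 2024 panel wins overall and in every proposal group — no reversal.

Yes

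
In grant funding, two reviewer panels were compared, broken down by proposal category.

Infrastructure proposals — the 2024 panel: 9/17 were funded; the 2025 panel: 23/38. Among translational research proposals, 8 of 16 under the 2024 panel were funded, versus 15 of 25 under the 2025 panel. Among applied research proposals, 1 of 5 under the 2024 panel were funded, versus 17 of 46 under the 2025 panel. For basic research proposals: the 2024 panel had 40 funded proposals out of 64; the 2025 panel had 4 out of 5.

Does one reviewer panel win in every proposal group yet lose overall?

Infrastructure: the 2024 panel 9/17 = 52.9%, the 2025 panel 23/38 = 60.5% → the 2025 panel
Translational research: the 2024 panel 8/16 = 50.0%, the 2025 panel 15/25 = 60.0% → the 2025 panel
Applied research: the 2024 panel 1/5 = 20.0%, the 2025 panel 17/46 = 37.0% → the 2025 panel
Basic research: the 2024 panel 40/64 = 62.5%, the 2025 panel 4/5 = 80.0% → the 2025 panel
Overall: the 2024 panel 58/102 = 56.9%, the 2025 panel 59/114 = 51.8% → the 2024 panel
The 2025 panel wins each proposal group but the 2024 panel wins overall — the comparison reverses. The 2025 panel's proposals skew toward applied research, which has a lower base rate.

Yes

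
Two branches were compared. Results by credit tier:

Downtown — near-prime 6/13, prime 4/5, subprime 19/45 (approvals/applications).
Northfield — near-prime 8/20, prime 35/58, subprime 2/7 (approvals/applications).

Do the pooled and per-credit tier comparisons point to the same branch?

No

Near-prime: Downtown 6/13 = 46.2%, Northfield 8/20 = 40.0% → Downtown
Prime: Downtown 4/5 = 80.0%, Northfield 35/58 = 60.3% → Downtown
Subprime: Downtown 19/45 = 42.2%, Northfield 2/7 = 28.6% → Downtown
Overall: Downtown 29/63 = 46.0%, Northfield 45/85 = 52.9% → Northfield
Downtown wins each credit group but Northfield wins overall — the comparison reverses. Downtown's applications skew toward subprime, which has a lower base rate.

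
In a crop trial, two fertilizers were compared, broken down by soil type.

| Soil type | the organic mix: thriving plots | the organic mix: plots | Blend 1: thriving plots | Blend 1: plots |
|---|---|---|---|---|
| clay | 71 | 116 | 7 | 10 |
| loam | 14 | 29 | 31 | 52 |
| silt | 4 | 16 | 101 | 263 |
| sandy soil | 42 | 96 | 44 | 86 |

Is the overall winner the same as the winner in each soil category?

Clay: the organic mix 71/116 = 61.2%, Blend 1 7/10 = 70.0% → Blend 1
Loam: the organic mix 14/29 = 48.3%, Blend 1 31/52 = 59.6% → Blend 1
Silt: the organic mix 4/16 = 25.0%, Blend 1 101/263 = 38.4% → Blend 1
Sandy soil: the organic mix 42/96 = 43.8%, Blend 1 44/86 = 51.2% → Blend 1
Overall: the organic mix 131/257 = 51.0%, Blend 1 183/411 = 44.5% → the organic mix
Blend 1 wins each soil group but the organic mix wins overall — the comparison reverses. Blend 1's plots skew toward silt, which has a lower base rate.

No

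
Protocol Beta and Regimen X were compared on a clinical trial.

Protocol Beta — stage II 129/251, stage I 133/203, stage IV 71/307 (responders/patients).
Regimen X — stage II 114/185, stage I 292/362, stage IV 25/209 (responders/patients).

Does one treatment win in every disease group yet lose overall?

No

Stage II: Protocol Beta 129/251 = 51.4%, Regimen X 114/185 = 61.6% → Regimen X
Stage I: Protocol Beta 133/203 = 65.5%, Regimen X 292/362 = 80.7% → Regimen X
Stage IV: Protocol Beta 71/307 = 23.1%, Regimen X 25/209 = 12.0% → Protocol Beta
Overall: Protocol Beta 333/761 = 43.8%, Regimen X 431/756 = 57.0% → Regimen X
Neither sweeps: Protocol Beta wins 1 of 3 groups, Regimen X wins 2. Regimen X wins overall but not every group — no Simpson reversal.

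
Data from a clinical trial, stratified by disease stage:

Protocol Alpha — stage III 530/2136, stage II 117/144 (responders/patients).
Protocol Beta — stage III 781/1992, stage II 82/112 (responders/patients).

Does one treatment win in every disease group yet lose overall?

Stage III: Protocol Alpha 530/2136 = 24.8%, Protocol Beta 781/1992 = 39.2% → Protocol Beta
Stage II: Protocol Alpha 117/144 = 81.2%, Protocol Beta 82/112 = 73.2% → Protocol Alpha
Overall: Protocol Alpha 647/2280 = 28.4%, Protocol Beta 863/2104 = 41.0% → Protocol Beta
Neither sweeps: Protocol Alpha wins 1 of 2 groups, Protocol Beta wins 1. Protocol Beta wins overall but not every group — no Simpson reversal.

No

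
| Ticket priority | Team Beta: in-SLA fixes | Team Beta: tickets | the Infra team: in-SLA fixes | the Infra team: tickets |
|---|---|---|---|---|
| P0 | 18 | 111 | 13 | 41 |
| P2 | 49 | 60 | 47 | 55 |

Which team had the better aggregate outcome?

the Infra team

P0: Team Beta 18/111 = 16.2%, the Infra team 13/41 = 31.7% → the Infra team
P2: Team Beta 49/60 = 81.7%, the Infra team 47/55 = 85.5% → the Infra team
Overall: Team Beta 67/171 = 39.2%, the Infra team 60/96 = 62.5% → the Infra team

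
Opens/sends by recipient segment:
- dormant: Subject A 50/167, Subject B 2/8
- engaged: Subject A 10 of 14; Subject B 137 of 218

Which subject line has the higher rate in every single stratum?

Subject A

Dormant: Subject A 50/167 = 29.9%, Subject B 2/8 = 25.0% → Subject A
Engaged: Subject A 10/14 = 71.4%, Subject B 137/218 = 62.8% → Subject A
Subject A has the higher rate in both groups.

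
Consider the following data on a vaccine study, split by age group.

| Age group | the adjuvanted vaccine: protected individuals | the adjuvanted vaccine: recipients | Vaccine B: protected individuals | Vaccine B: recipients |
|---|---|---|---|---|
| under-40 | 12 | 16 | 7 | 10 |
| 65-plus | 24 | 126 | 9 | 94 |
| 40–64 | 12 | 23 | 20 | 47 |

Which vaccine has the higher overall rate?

the adjuvanted vaccine

Under-40: the adjuvanted vaccine 12/16 = 75.0%, Vaccine B 7/10 = 70.0% → the adjuvanted vaccine
65-plus: the adjuvanted vaccine 24/126 = 19.0%, Vaccine B 9/94 = 9.6% → the adjuvanted vaccine
40–64: the adjuvanted vaccine 12/23 = 52.2%, Vaccine B 20/47 = 42.6% → the adjuvanted vaccine
Overall: the adjuvanted vaccine 48/165 = 29.1%, Vaccine B 36/151 = 23.8% → the adjuvanted vaccine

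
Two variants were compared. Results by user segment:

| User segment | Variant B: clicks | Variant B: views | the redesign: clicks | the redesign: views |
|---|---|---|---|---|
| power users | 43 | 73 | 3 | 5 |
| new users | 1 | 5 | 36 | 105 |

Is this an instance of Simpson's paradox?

Yes

Power users: Variant B 43/73 = 58.9%, the redesign 3/5 = 60.0% → the redesign
New users: Variant B 1/5 = 20.0%, the redesign 36/105 = 34.3% → the redesign
Overall: Variant B 44/78 = 56.4%, the redesign 39/110 = 35.5% → Variant B
The redesign wins each user group but Variant B wins overall — the comparison reverses. The redesign's views skew toward new users, which has a lower base rate.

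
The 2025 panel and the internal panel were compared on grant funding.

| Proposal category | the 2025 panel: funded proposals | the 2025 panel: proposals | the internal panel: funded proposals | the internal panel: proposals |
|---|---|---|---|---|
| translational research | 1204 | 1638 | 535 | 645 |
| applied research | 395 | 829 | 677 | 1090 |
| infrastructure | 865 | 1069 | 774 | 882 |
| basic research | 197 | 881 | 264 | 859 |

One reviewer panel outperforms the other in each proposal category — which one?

the internal panel

Translational research: the 2025 panel 1204/1638 = 73.5%, the internal panel 535/645 = 82.9% → the internal panel
Applied research: the 2025 panel 395/829 = 47.6%, the internal panel 677/1090 = 62.1% → the internal panel
Infrastructure: the 2025 panel 865/1069 = 80.9%, the internal panel 774/882 = 87.8% → the internal panel
Basic research: the 2025 panel 197/881 = 22.4%, the internal panel 264/859 = 30.7% → the internal panel
The internal panel has the higher rate in all 4 groups.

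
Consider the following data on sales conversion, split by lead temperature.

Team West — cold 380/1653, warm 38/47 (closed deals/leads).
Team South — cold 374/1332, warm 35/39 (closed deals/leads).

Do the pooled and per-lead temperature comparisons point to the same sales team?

Cold: Team West 380/1653 = 23.0%, Team South 374/1332 = 28.1% → Team South
Warm: Team West 38/47 = 80.9%, Team South 35/39 = 89.7% → Team South
Overall: Team West 418/1700 = 24.6%, Team South 409/1371 = 29.8% → Team South
Team South wins overall and in every lead group — no reversal.

Yes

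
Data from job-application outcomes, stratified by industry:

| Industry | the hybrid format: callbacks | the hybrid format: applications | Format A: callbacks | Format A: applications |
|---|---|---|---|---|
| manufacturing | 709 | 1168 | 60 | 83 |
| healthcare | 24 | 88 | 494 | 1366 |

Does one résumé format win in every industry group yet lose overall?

Manufacturing: the hybrid format 709/1168 = 60.7%, Format A 60/83 = 72.3% → Format A
Healthcare: the hybrid format 24/88 = 27.3%, Format A 494/1366 = 36.2% → Format A
Overall: the hybrid format 733/1256 = 58.4%, Format A 554/1449 = 38.2% → the hybrid format
Format A wins each industry group but the hybrid format wins overall — the comparison reverses. Format A's applications skew toward healthcare, which has a lower base rate.

Yes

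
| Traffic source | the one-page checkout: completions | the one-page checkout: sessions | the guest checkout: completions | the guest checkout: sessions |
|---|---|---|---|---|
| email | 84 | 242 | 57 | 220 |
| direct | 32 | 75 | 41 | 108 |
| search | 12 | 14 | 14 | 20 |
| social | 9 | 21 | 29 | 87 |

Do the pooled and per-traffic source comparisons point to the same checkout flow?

Email: the one-page checkout 84/242 = 34.7%, the guest checkout 57/220 = 25.9% → the one-page checkout
Direct: the one-page checkout 32/75 = 42.7%, the guest checkout 41/108 = 38.0% → the one-page checkout
Search: the one-page checkout 12/14 = 85.7%, the guest checkout 14/20 = 70.0% → the one-page checkout
Social: the one-page checkout 9/21 = 42.9%, the guest checkout 29/87 = 33.3% → the one-page checkout
Overall: the one-page checkout 137/352 = 38.9%, the guest checkout 141/435 = 32.4% → the one-page checkout
The one-page checkout wins overall and in every traffic group — no reversal.

Yes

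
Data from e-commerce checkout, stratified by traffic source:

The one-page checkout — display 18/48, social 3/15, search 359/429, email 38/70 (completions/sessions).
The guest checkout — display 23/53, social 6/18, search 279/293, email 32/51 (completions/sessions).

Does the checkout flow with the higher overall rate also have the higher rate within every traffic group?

Yes

Display: the one-page checkout 18/48 = 37.5%, the guest checkout 23/53 = 43.4% → the guest checkout
Social: the one-page checkout 3/15 = 20.0%, the guest checkout 6/18 = 33.3% → the guest checkout
Search: the one-page checkout 359/429 = 83.7%, the guest checkout 279/293 = 95.2% → the guest checkout
Email: the one-page checkout 38/70 = 54.3%, the guest checkout 32/51 = 62.7% → the guest checkout
Overall: the one-page checkout 418/562 = 74.4%, the guest checkout 340/415 = 81.9% → the guest checkout
The guest checkout wins overall and in every traffic group — no reversal.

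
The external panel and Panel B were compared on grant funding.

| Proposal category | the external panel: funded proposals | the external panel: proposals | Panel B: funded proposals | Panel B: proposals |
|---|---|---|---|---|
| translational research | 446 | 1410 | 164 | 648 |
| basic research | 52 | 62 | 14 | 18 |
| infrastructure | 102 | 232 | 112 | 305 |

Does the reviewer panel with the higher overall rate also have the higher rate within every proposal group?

Yes

Translational research: the external panel 446/1410 = 31.6%, Panel B 164/648 = 25.3% → the external panel
Basic research: the external panel 52/62 = 83.9%, Panel B 14/18 = 77.8% → the external panel
Infrastructure: the external panel 102/232 = 44.0%, Panel B 112/305 = 36.7% → the external panel
Overall: the external panel 600/1704 = 35.2%, Panel B 290/971 = 29.9% → the external panel
The external panel wins overall and in every proposal group — no reversal.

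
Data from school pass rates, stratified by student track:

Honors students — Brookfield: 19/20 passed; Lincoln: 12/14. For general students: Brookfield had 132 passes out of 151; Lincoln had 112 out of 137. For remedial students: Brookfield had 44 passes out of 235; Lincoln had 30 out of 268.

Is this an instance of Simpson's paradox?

No

Honors: Brookfield 19/20 = 95.0%, Lincoln 12/14 = 85.7% → Brookfield
General: Brookfield 132/151 = 87.4%, Lincoln 112/137 = 81.8% → Brookfield
Remedial: Brookfield 44/235 = 18.7%, Lincoln 30/268 = 11.2% → Brookfield
Overall: Brookfield 195/406 = 48.0%, Lincoln 154/419 = 36.8% → Brookfield
Brookfield wins overall and in every student group — no reversal.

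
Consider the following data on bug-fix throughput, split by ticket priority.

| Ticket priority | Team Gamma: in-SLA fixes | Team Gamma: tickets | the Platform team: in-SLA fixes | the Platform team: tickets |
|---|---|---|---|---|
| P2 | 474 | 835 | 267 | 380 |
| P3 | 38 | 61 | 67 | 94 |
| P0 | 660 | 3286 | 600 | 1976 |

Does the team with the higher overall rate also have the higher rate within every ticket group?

P2: Team Gamma 474/835 = 56.8%, the Platform team 267/380 = 70.3% → the Platform team
P3: Team Gamma 38/61 = 62.3%, the Platform team 67/94 = 71.3% → the Platform team
P0: Team Gamma 660/3286 = 20.1%, the Platform team 600/1976 = 30.4% → the Platform team
Overall: Team Gamma 1172/4182 = 28.0%, the Platform team 934/2450 = 38.1% → the Platform team
The Platform team wins overall and in every ticket group — no reversal.

Yes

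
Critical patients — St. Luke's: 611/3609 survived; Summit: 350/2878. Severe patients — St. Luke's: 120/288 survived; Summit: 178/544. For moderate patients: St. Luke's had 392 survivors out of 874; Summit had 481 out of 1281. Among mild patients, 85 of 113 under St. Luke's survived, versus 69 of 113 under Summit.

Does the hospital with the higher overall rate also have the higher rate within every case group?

Critical: St. Luke's 611/3609 = 16.9%, Summit 350/2878 = 12.2% → St. Luke's
Severe: St. Luke's 120/288 = 41.7%, Summit 178/544 = 32.7% → St. Luke's
Moderate: St. Luke's 392/874 = 44.9%, Summit 481/1281 = 37.5% → St. Luke's
Mild: St. Luke's 85/113 = 75.2%, Summit 69/113 = 61.1% → St. Luke's
Overall: St. Luke's 1208/4884 = 24.7%, Summit 1078/4816 = 22.4% → St. Luke's
St. Luke's wins overall and in every case group — no reversal.

Yes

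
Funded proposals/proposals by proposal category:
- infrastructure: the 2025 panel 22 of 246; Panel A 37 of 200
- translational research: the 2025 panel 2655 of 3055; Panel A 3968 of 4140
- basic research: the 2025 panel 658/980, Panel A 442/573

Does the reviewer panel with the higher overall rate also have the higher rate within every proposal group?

Infrastructure: the 2025 panel 22/246 = 8.9%, Panel A 37/200 = 18.5% → Panel A
Translational research: the 2025 panel 2655/3055 = 86.9%, Panel A 3968/4140 = 95.8% → Panel A
Basic research: the 2025 panel 658/980 = 67.1%, Panel A 442/573 = 77.1% → Panel A
Overall: the 2025 panel 3335/4281 = 77.9%, Panel A 4447/4913 = 90.5% → Panel A
Panel A wins overall and in every proposal group — no reversal.

Yes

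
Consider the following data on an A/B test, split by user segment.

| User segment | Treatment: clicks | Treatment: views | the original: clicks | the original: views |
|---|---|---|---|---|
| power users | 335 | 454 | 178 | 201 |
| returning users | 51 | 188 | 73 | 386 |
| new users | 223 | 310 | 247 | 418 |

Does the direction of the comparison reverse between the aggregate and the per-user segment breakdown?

Power users: Treatment 335/454 = 73.8%, the original 178/201 = 88.6% → the original
Returning users: Treatment 51/188 = 27.1%, the original 73/386 = 18.9% → Treatment
New users: Treatment 223/310 = 71.9%, the original 247/418 = 59.1% → Treatment
Overall: Treatment 609/952 = 64.0%, the original 498/1005 = 49.6% → Treatment
Neither sweeps: Treatment wins 2 of 3 groups, the original wins 1. Treatment wins overall but not every group — no Simpson reversal.

No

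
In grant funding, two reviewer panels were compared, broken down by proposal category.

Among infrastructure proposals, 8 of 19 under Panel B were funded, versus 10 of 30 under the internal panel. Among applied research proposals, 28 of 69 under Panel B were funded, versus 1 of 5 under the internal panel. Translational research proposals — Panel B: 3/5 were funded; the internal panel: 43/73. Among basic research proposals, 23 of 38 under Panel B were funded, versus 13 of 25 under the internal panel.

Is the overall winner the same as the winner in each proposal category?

No

Infrastructure: Panel B 8/19 = 42.1%, the internal panel 10/30 = 33.3% → Panel B
Applied research: Panel B 28/69 = 40.6%, the internal panel 1/5 = 20.0% → Panel B
Translational research: Panel B 3/5 = 60.0%, the internal panel 43/73 = 58.9% → Panel B
Basic research: Panel B 23/38 = 60.5%, the internal panel 13/25 = 52.0% → Panel B
Overall: Panel B 62/131 = 47.3%, the internal panel 67/133 = 50.4% → the internal panel
Panel B wins each proposal group but the internal panel wins overall — the comparison reverses. Panel B's proposals skew toward applied research, which has a lower base rate.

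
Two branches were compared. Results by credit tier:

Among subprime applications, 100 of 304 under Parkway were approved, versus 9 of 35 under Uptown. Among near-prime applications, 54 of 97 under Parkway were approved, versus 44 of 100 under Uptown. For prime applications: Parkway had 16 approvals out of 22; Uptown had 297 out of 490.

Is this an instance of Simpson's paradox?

Subprime: Parkway 100/304 = 32.9%, Uptown 9/35 = 25.7% → Parkway
Near-prime: Parkway 54/97 = 55.7%, Uptown 44/100 = 44.0% → Parkway
Prime: Parkway 16/22 = 72.7%, Uptown 297/490 = 60.6% → Parkway
Overall: Parkway 170/423 = 40.2%, Uptown 350/625 = 56.0% → Uptown
Parkway wins each credit group but Uptown wins overall — the comparison reverses. Parkway's applications skew toward subprime, which has a lower base rate.

Yes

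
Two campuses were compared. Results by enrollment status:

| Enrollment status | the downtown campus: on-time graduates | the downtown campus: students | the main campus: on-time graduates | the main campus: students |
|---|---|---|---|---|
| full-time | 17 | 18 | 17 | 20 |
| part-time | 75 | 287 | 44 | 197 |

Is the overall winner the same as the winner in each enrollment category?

Full-time: the downtown campus 17/18 = 94.4%, the main campus 17/20 = 85.0% → the downtown campus
Part-time: the downtown campus 75/287 = 26.1%, the main campus 44/197 = 22.3% → the downtown campus
Overall: the downtown campus 92/305 = 30.2%, the main campus 61/217 = 28.1% → the downtown campus
The downtown campus wins overall and in every enrollment group — no reversal.

Yes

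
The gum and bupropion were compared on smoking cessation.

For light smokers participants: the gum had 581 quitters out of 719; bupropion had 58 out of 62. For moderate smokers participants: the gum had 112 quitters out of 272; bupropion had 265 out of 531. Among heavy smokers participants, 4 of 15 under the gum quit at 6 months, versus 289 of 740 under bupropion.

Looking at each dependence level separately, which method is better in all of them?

bupropion

Light smokers: the gum 581/719 = 80.8%, bupropion 58/62 = 93.5% → bupropion
Moderate smokers: the gum 112/272 = 41.2%, bupropion 265/531 = 49.9% → bupropion
Heavy smokers: the gum 4/15 = 26.7%, bupropion 289/740 = 39.1% → bupropion
Bupropion has the higher rate in all 3 groups.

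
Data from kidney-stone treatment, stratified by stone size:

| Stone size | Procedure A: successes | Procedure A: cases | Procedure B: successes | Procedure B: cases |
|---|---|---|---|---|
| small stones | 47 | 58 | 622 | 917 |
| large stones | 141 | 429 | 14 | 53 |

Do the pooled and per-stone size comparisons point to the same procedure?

No

Small stones: Procedure A 47/58 = 81.0%, Procedure B 622/917 = 67.8% → Procedure A
Large stones: Procedure A 141/429 = 32.9%, Procedure B 14/53 = 26.4% → Procedure A
Overall: Procedure A 188/487 = 38.6%, Procedure B 636/970 = 65.6% → Procedure B
Procedure A wins each stone group but Procedure B wins overall — the comparison reverses. Procedure A's cases skew toward large stones, which has a lower base rate.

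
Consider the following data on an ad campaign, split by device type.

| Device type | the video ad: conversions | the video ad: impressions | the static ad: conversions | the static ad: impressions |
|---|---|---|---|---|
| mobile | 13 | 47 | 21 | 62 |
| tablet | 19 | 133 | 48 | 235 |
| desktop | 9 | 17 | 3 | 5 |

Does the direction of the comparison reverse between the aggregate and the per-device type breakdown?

Mobile: the video ad 13/47 = 27.7%, the static ad 21/62 = 33.9% → the static ad
Tablet: the video ad 19/133 = 14.3%, the static ad 48/235 = 20.4% → the static ad
Desktop: the video ad 9/17 = 52.9%, the static ad 3/5 = 60.0% → the static ad
Overall: the video ad 41/197 = 20.8%, the static ad 72/302 = 23.8% → the static ad
The static ad wins overall and in every device group — no reversal.

No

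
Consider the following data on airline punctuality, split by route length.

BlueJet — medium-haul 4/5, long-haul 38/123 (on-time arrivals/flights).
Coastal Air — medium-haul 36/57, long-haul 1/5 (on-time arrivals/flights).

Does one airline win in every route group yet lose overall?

Medium-haul: BlueJet 4/5 = 80.0%, Coastal Air 36/57 = 63.2% → BlueJet
Long-haul: BlueJet 38/123 = 30.9%, Coastal Air 1/5 = 20.0% → BlueJet
Overall: BlueJet 42/128 = 32.8%, Coastal Air 37/62 = 59.7% → Coastal Air
BlueJet wins each route group but Coastal Air wins overall — the comparison reverses. BlueJet's flights skew toward long-haul, which has a lower base rate.

Yes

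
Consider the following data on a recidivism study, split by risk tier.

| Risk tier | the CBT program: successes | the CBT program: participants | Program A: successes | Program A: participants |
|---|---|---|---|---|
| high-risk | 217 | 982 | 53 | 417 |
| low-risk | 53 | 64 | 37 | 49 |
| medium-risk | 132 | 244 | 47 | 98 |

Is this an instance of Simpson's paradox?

High-risk: the CBT program 217/982 = 22.1%, Program A 53/417 = 12.7% → the CBT program
Low-risk: the CBT program 53/64 = 82.8%, Program A 37/49 = 75.5% → the CBT program
Medium-risk: the CBT program 132/244 = 54.1%, Program A 47/98 = 48.0% → the CBT program
Overall: the CBT program 402/1290 = 31.2%, Program A 137/564 = 24.3% → the CBT program
The CBT program wins overall and in every risk group — no reversal.

No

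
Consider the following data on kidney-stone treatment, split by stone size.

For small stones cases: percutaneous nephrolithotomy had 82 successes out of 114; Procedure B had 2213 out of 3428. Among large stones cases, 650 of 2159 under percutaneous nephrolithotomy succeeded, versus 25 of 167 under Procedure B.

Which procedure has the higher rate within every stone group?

percutaneous nephrolithotomy

Small stones: percutaneous nephrolithotomy 82/114 = 71.9%, Procedure B 2213/3428 = 64.6% → percutaneous nephrolithotomy
Large stones: percutaneous nephrolithotomy 650/2159 = 30.1%, Procedure B 25/167 = 15.0% → percutaneous nephrolithotomy
Percutaneous nephrolithotomy has the higher rate in both groups.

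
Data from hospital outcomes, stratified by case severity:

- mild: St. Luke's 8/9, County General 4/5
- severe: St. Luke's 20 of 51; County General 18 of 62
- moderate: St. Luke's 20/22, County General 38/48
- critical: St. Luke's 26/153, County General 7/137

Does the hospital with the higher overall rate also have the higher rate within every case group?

Mild: St. Luke's 8/9 = 88.9%, County General 4/5 = 80.0% → St. Luke's
Severe: St. Luke's 20/51 = 39.2%, County General 18/62 = 29.0% → St. Luke's
Moderate: St. Luke's 20/22 = 90.9%, County General 38/48 = 79.2% → St. Luke's
Critical: St. Luke's 26/153 = 17.0%, County General 7/137 = 5.1% → St. Luke's
Overall: St. Luke's 74/235 = 31.5%, County General 67/252 = 26.6% → St. Luke's
St. Luke's wins overall and in every case group — no reversal.

Yes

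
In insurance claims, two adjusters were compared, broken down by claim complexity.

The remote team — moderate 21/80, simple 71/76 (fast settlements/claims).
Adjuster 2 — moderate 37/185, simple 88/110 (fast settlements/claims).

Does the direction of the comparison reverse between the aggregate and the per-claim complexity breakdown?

No

Moderate: the remote team 21/80 = 26.2%, Adjuster 2 37/185 = 20.0% → the remote team
Simple: the remote team 71/76 = 93.4%, Adjuster 2 88/110 = 80.0% → the remote team
Overall: the remote team 92/156 = 59.0%, Adjuster 2 125/295 = 42.4% → the remote team
The remote team wins overall and in every claim group — no reversal.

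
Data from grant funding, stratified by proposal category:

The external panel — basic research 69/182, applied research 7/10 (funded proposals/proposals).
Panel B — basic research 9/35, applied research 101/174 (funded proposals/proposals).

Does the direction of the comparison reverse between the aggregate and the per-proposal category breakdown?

Basic research: the external panel 69/182 = 37.9%, Panel B 9/35 = 25.7% → the external panel
Applied research: the external panel 7/10 = 70.0%, Panel B 101/174 = 58.0% → the external panel
Overall: the external panel 76/192 = 39.6%, Panel B 110/209 = 52.6% → Panel B
The external panel wins each proposal group but Panel B wins overall — the comparison reverses. The external panel's proposals skew toward basic research, which has a lower base rate.

Yes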